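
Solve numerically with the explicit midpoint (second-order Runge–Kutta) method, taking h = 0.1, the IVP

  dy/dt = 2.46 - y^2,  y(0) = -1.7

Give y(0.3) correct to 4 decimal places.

-1.9229

Midpoint: k1 = f(t_n, y_n); k2 = f(t_n + h/2, y_n + (h/2)·k1); y_{n+1} = y_n + h·k2.
t=0.000000, y=-1.700000:
  k1 = f(0.000000, -1.700000) = -0.430000
  k2 = f(0.050000, -1.721500) = -0.503562
  y ← -1.700000 + 0.1·(-0.503562) = -1.750356
t=0.100000, y=-1.750356:
  k1 = f(0.100000, -1.750356) = -0.603747
  k2 = f(0.150000, -1.780544) = -0.710335
  y ← -1.750356 + 0.1·(-0.710335) = -1.821390
t=0.200000, y=-1.821390:
  k1 = f(0.200000, -1.821390) = -0.857461
  k2 = f(0.250000, -1.864263) = -1.015476
  y ← -1.821390 + 0.1·(-1.015476) = -1.922937
y(0.3) ≈ -1.9229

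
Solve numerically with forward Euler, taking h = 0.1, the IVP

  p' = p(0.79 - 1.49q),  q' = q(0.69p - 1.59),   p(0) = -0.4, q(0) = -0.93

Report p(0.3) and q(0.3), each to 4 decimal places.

-0.6791, -0.4892

Euler on (p,q): p_{n+1} = p_n + h·p', q_{n+1} = q_n + h·q'.
0.000000: (-0.400000, -0.930000); f=(-0.870280, 1.735380) → (-0.487028, -0.756462)
0.100000: (-0.487028, -0.756462); f=(-0.933695, 1.456983) → (-0.580398, -0.610764)
0.200000: (-0.580398, -0.610764); f=(-0.986698, 1.215709) → (-0.679067, -0.489193)
(p(0.3), q(0.3)) ≈ (-0.6791, -0.4892)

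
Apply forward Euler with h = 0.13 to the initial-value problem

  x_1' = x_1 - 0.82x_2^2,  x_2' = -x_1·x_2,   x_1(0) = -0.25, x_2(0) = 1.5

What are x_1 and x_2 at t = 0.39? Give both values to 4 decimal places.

Euler on (x_1,x_2): x_1_{n+1} = x_1_n + h·x_1', x_2_{n+1} = x_2_n + h·x_2'.
0.000000: (-0.250000, 1.500000); f=(-2.095000, 0.375000) → (-0.522350, 1.548750)
0.130000: (-0.522350, 1.548750); f=(-2.489224, 0.808990) → (-0.845949, 1.653919)
0.260000: (-0.845949, 1.653919); f=(-3.089016, 1.399131) → (-1.247521, 1.835806)
(x_1(0.39), x_2(0.39)) ≈ (-1.2475, 1.8358)

-1.2475, 1.8358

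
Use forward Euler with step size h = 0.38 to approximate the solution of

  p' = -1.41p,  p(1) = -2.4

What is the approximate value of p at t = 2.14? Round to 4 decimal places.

-0.2401

Euler: p_{n+1} = p_n + h·f(t_n, p_n).
t=1.000000, p=-2.400000: f=3.384000 → p ← -2.400000 + 0.38·3.384000 = -1.114080
t=1.380000, p=-1.114080: f=1.570853 → p ← -1.114080 + 0.38·1.570853 = -0.517156
t=1.760000, p=-0.517156: f=0.729190 → p ← -0.517156 + 0.38·0.729190 = -0.240064
p(2.14) ≈ -0.2401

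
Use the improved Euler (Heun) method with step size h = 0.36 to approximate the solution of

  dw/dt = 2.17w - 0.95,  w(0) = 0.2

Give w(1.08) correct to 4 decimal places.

Heun: k1 = f(t_n, w_n); k2 = f(t_n + h, w_n + h·k1); w_{n+1} = w_n + (h/2)·(k1 + k2).
t=0.000000, w=0.200000:
  k1 = f(0.000000, 0.200000) = -0.516000
  k2 = f(0.360000, 0.014240) = -0.919099
  w ← 0.200000 + (0.36/2)·(-0.516000 + (-0.919099)) = -0.058318
t=0.360000, w=-0.058318:
  k1 = f(0.360000, -0.058318) = -1.076550
  k2 = f(0.720000, -0.445876) = -1.917550
  w ← -0.058318 + (0.36/2)·(-1.076550 + (-1.917550)) = -0.597256
t=0.720000, w=-0.597256:
  k1 = f(0.720000, -0.597256) = -2.246045
  k2 = f(1.080000, -1.405832) = -4.000656
  w ← -0.597256 + (0.36/2)·(-2.246045 + (-4.000656)) = -1.721662
w(1.08) ≈ -1.7217

-1.7217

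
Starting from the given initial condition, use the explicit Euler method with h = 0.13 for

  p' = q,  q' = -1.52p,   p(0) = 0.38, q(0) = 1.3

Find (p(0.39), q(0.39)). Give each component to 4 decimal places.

0.8534, 0.9765

Euler on (p,q): p_{n+1} = p_n + h·p', q_{n+1} = q_n + h·q'.
0.000000: (0.380000, 1.300000); f=(1.300000, -0.577600) → (0.549000, 1.224912)
0.130000: (0.549000, 1.224912); f=(1.224912, -0.834480) → (0.708239, 1.116430)
0.260000: (0.708239, 1.116430); f=(1.116430, -1.076523) → (0.853374, 0.976482)
(p(0.39), q(0.39)) ≈ (0.8534, 0.9765)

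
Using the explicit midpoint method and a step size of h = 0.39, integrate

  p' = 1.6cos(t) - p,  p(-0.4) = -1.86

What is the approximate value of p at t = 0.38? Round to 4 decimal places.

-0.0415

Midpoint: k1 = f(t_n, p_n); k2 = f(t_n + h/2, p_n + (h/2)·k1); p_{n+1} = p_n + h·k2.
t=-0.400000, p=-1.860000:
  k1 = f(-0.400000, -1.860000) = 3.333698
  k2 = f(-0.205000, -1.209929) = 2.776427
  p ← -1.860000 + 0.39·2.776427 = -0.777194
t=-0.010000, p=-0.777194:
  k1 = f(-0.010000, -0.777194) = 2.377114
  k2 = f(0.185000, -0.313656) = 1.886354
  p ← -0.777194 + 0.39·1.886354 = -0.041515
p(0.38) ≈ -0.0415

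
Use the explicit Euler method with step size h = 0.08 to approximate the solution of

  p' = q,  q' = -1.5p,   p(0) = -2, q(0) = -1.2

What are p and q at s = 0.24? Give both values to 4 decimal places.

-2.2295, -0.4477

Euler on (p,q): p_{n+1} = p_n + h·p', q_{n+1} = q_n + h·q'.
0.000000: (-2.000000, -1.200000); f=(-1.200000, 3.000000) → (-2.096000, -0.960000)
0.080000: (-2.096000, -0.960000); f=(-0.960000, 3.144000) → (-2.172800, -0.708480)
0.160000: (-2.172800, -0.708480); f=(-0.708480, 3.259200) → (-2.229478, -0.447744)
(p(0.24), q(0.24)) ≈ (-2.2295, -0.4477)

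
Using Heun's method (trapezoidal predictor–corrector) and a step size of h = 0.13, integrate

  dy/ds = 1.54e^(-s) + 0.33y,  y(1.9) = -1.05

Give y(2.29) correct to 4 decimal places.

Heun: k1 = f(s_n, y_n); k2 = f(s_n + h, y_n + h·k1); y_{n+1} = y_n + (h/2)·(k1 + k2).
s=1.900000, y=-1.050000:
  k1 = f(1.900000, -1.050000) = -0.116164
  k2 = f(2.030000, -1.065101) = -0.149227
  y ← -1.050000 + (0.13/2)·(-0.116164 + (-0.149227)) = -1.067250
s=2.030000, y=-1.067250:
  k1 = f(2.030000, -1.067250) = -0.149936
  k2 = f(2.160000, -1.086742) = -0.181024
  y ← -1.067250 + (0.13/2)·(-0.149936 + (-0.181024)) = -1.088763
s=2.160000, y=-1.088763:
  k1 = f(2.160000, -1.088763) = -0.181691
  k2 = f(2.290000, -1.112383) = -0.211136
  y ← -1.088763 + (0.13/2)·(-0.181691 + (-0.211136)) = -1.114297
y(2.29) ≈ -1.1143

-1.1143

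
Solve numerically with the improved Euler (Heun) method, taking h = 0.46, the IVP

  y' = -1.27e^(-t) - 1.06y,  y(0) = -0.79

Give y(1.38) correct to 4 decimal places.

-0.5981

Heun: k1 = f(t_n, y_n); k2 = f(t_n + h, y_n + h·k1); y_{n+1} = y_n + (h/2)·(k1 + k2).
t=0.000000, y=-0.790000:
  k1 = f(0.000000, -0.790000) = -0.432600
  k2 = f(0.460000, -0.988996) = 0.246606
  y ← -0.790000 + (0.46/2)·(-0.432600 + 0.246606) = -0.832779
t=0.460000, y=-0.832779:
  k1 = f(0.460000, -0.832779) = 0.081015
  k2 = f(0.920000, -0.795512) = 0.337123
  y ← -0.832779 + (0.46/2)·(0.081015 + 0.337123) = -0.736607
t=0.920000, y=-0.736607:
  k1 = f(0.920000, -0.736607) = 0.274684
  k2 = f(1.380000, -0.610252) = 0.327363
  y ← -0.736607 + (0.46/2)·(0.274684 + 0.327363) = -0.598136
y(1.38) ≈ -0.5981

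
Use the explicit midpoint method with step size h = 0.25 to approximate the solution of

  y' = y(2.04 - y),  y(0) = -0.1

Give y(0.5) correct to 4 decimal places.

Midpoint: k1 = f(s_n, y_n); k2 = f(s_n + h/2, y_n + (h/2)·k1); y_{n+1} = y_n + h·k2.
s=0.000000, y=-0.100000:
  k1 = f(0.000000, -0.100000) = -0.214000
  k2 = f(0.125000, -0.126750) = -0.274636
  y ← -0.100000 + 0.25·(-0.274636) = -0.168659
s=0.250000, y=-0.168659:
  k1 = f(0.250000, -0.168659) = -0.372510
  k2 = f(0.375000, -0.215223) = -0.485375
  y ← -0.168659 + 0.25·(-0.485375) = -0.290003
y(0.5) ≈ -0.2900

-0.2900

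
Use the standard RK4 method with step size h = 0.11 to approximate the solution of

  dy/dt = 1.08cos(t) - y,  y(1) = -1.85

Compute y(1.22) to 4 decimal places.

-1.3908

RK4: k1 = f(t_n, y_n); k2 = f(t_n + h/2, y_n + (h/2)·k1); k3 = f(t_n + h/2, y_n + (h/2)·k2); k4 = f(t_n + h, y_n + h·k3); y_{n+1} = y_n + (h/6)·(k1 + 2k2 + 2k3 + k4).
t=1.000000, y=-1.850000:
  k1 = f(1.000000, -1.850000) = 2.433526
  k2 = f(1.055000, -1.716156) = 2.248842
  k3 = f(1.055000, -1.726314) = 2.259000
  k4 = f(1.110000, -1.601510) = 2.081744
  y ← -1.850000 + (0.11/6)·(k1 + 2k2 + 2k3 + k4) = -1.601933
t=1.110000, y=-1.601933:
  k1 = f(1.110000, -1.601933) = 2.082167
  k2 = f(1.165000, -1.487413) = 1.913744
  k3 = f(1.165000, -1.496677) = 1.923007
  k4 = f(1.220000, -1.390402) = 1.761539
  y ← -1.601933 + (0.11/6)·(k1 + 2k2 + 2k3 + k4) = -1.390784
y(1.22) ≈ -1.3908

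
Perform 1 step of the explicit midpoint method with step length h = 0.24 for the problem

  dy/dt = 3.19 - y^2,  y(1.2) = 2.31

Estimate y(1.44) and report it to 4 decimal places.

2.0646

Midpoint: k1 = f(t_n, y_n); k2 = f(t_n + h/2, y_n + (h/2)·k1); y_{n+1} = y_n + h·k2.
t=1.200000, y=2.310000:
  k1 = f(1.200000, 2.310000) = -2.146100
  k2 = f(1.320000, 2.052468) = -1.022625
  y ← 2.310000 + 0.24·(-1.022625) = 2.064570
y(1.44) ≈ 2.0646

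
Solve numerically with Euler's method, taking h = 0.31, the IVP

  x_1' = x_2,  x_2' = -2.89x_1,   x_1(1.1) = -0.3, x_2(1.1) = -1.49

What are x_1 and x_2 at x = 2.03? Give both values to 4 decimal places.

-1.3075, 0.4831

Euler on (x_1,x_2): x_1_{n+1} = x_1_n + h·x_1', x_2_{n+1} = x_2_n + h·x_2'.
1.100000: (-0.300000, -1.490000); f=(-1.490000, 0.867000) → (-0.761900, -1.221230)
1.410000: (-0.761900, -1.221230); f=(-1.221230, 2.201891) → (-1.140481, -0.538644)
1.720000: (-1.140481, -0.538644); f=(-0.538644, 3.295991) → (-1.307461, 0.483113)
(x_1(2.03), x_2(2.03)) ≈ (-1.3075, 0.4831)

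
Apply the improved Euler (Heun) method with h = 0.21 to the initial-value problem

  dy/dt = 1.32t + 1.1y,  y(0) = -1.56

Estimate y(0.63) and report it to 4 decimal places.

Heun: k1 = f(t_n, y_n); k2 = f(t_n + h, y_n + h·k1); y_{n+1} = y_n + (h/2)·(k1 + k2).
t=0.000000, y=-1.560000:
  k1 = f(0.000000, -1.560000) = -1.716000
  k2 = f(0.210000, -1.920360) = -1.835196
  y ← -1.560000 + (0.21/2)·(-1.716000 + (-1.835196)) = -1.932876
t=0.210000, y=-1.932876:
  k1 = f(0.210000, -1.932876) = -1.848963
  k2 = f(0.420000, -2.321158) = -1.998874
  y ← -1.932876 + (0.21/2)·(-1.848963 + (-1.998874)) = -2.336898
t=0.420000, y=-2.336898:
  k1 = f(0.420000, -2.336898) = -2.016188
  k2 = f(0.630000, -2.760298) = -2.204728
  y ← -2.336898 + (0.21/2)·(-2.016188 + (-2.204728)) = -2.780095
y(0.63) ≈ -2.7801

-2.7801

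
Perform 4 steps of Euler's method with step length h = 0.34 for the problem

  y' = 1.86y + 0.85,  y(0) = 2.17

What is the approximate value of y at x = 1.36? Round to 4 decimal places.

Euler: y_{n+1} = y_n + h·f(x_n, y_n).
x=0.000000, y=2.170000: f=4.886200 → y ← 2.170000 + 0.34·4.886200 = 3.831308
x=0.340000, y=3.831308: f=7.976233 → y ← 3.831308 + 0.34·7.976233 = 6.543227
x=0.680000, y=6.543227: f=13.020403 → y ← 6.543227 + 0.34·13.020403 = 10.970164
x=1.020000, y=10.970164: f=21.254505 → y ← 10.970164 + 0.34·21.254505 = 18.196696
y(1.36) ≈ 18.1967

18.1967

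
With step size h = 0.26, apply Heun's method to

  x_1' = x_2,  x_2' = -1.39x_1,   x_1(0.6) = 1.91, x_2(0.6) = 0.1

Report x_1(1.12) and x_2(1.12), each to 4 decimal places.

1.6048, -1.2343

Heun on (x_1,x_2): k1 = f(t_n, state_n); k2 = f(t_n + h, state_n + h·k1); state_{n+1} = state_n + (h/2)·(k1 + k2).
0.600000: (1.910000, 0.100000)
  k1 = (0.100000, -2.654900)
  predictor → (1.936000, -0.590274)
  k2 = (-0.590274, -2.691040)
  → (1.846264, -0.594972)
0.860000: (1.846264, -0.594972)
  k1 = (-0.594972, -2.566307)
  predictor → (1.691572, -1.262212)
  k2 = (-1.262212, -2.351285)
  → (1.604830, -1.234259)
(x_1(1.12), x_2(1.12)) ≈ (1.6048, -1.2343)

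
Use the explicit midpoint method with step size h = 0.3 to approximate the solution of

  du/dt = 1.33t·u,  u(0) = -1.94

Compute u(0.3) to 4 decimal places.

Midpoint: k1 = f(t_n, u_n); k2 = f(t_n + h/2, u_n + (h/2)·k1); u_{n+1} = u_n + h·k2.
t=0.000000, u=-1.940000:
  k1 = f(0.000000, -1.940000) = 0.000000
  k2 = f(0.150000, -1.940000) = -0.387030
  u ← -1.940000 + 0.3·(-0.387030) = -2.056109
u(0.3) ≈ -2.0561

-2.0561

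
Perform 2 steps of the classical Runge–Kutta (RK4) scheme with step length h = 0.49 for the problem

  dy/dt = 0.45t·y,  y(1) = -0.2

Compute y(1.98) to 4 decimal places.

RK4: k1 = f(t_n, y_n); k2 = f(t_n + h/2, y_n + (h/2)·k1); k3 = f(t_n + h/2, y_n + (h/2)·k2); k4 = f(t_n + h, y_n + h·k3); y_{n+1} = y_n + (h/6)·(k1 + 2k2 + 2k3 + k4).
t=1.000000, y=-0.200000:
  k1 = f(1.000000, -0.200000) = -0.090000
  k2 = f(1.245000, -0.222050) = -0.124404
  k3 = f(1.245000, -0.230479) = -0.129126
  k4 = f(1.490000, -0.263272) = -0.176524
  y ← -0.200000 + (0.49/6)·(k1 + 2k2 + 2k3 + k4) = -0.263176
t=1.490000, y=-0.263176:
  k1 = f(1.490000, -0.263176) = -0.176459
  k2 = f(1.735000, -0.306408) = -0.239228
  k3 = f(1.735000, -0.321787) = -0.251235
  k4 = f(1.980000, -0.386281) = -0.344176
  y ← -0.263176 + (0.49/6)·(k1 + 2k2 + 2k3 + k4) = -0.385804
y(1.98) ≈ -0.3858

-0.3858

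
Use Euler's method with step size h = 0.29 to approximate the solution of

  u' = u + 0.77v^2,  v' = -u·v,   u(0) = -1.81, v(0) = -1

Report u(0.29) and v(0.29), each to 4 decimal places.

Euler on (u,v): u_{n+1} = u_n + h·u', v_{n+1} = v_n + h·v'.
0.000000: (-1.810000, -1.000000); f=(-1.040000, -1.810000) → (-2.111600, -1.524900)
(u(0.29), v(0.29)) ≈ (-2.1116, -1.5249)

-2.1116, -1.5249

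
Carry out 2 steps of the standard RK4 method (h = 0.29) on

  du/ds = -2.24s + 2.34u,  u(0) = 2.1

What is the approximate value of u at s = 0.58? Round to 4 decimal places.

RK4: k1 = f(s_n, u_n); k2 = f(s_n + h/2, u_n + (h/2)·k1); k3 = f(s_n + h/2, u_n + (h/2)·k2); k4 = f(s_n + h, u_n + h·k3); u_{n+1} = u_n + (h/6)·(k1 + 2k2 + 2k3 + k4).
s=0.000000, u=2.100000:
  k1 = f(0.000000, 2.100000) = 4.914000
  k2 = f(0.145000, 2.812530) = 6.256520
  k3 = f(0.145000, 3.007195) = 6.712037
  k4 = f(0.290000, 4.046491) = 8.819189
  u ← 2.100000 + (0.29/6)·(k1 + 2k2 + 2k3 + k4) = 4.017398
s=0.290000, u=4.017398:
  k1 = f(0.290000, 4.017398) = 8.751111
  k2 = f(0.435000, 5.286309) = 11.395563
  k3 = f(0.435000, 5.669755) = 12.292826
  k4 = f(0.580000, 7.582318) = 16.443423
  u ← 4.017398 + (0.29/6)·(k1 + 2k2 + 2k3 + k4) = 7.525011
u(0.58) ≈ 7.5250

7.5250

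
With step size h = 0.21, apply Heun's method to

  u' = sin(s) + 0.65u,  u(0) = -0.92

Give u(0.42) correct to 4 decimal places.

-1.1151

Heun: k1 = f(s_n, u_n); k2 = f(s_n + h, u_n + h·k1); u_{n+1} = u_n + (h/2)·(k1 + k2).
s=0.000000, u=-0.920000:
  k1 = f(0.000000, -0.920000) = -0.598000
  k2 = f(0.210000, -1.045580) = -0.471167
  u ← -0.920000 + (0.21/2)·(-0.598000 + (-0.471167)) = -1.032263
s=0.210000, u=-1.032263:
  k1 = f(0.210000, -1.032263) = -0.462511
  k2 = f(0.420000, -1.129390) = -0.326343
  u ← -1.032263 + (0.21/2)·(-0.462511 + (-0.326343)) = -1.115092
u(0.42) ≈ -1.1151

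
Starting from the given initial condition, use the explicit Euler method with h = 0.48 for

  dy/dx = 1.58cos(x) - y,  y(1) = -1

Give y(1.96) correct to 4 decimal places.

Euler: y_{n+1} = y_n + h·f(x_n, y_n).
x=1.000000, y=-1.000000: f=1.853678 → y ← -1.000000 + 0.48·1.853678 = -0.110235
x=1.480000, y=-0.110235: f=0.253496 → y ← -0.110235 + 0.48·0.253496 = 0.011443
y(1.96) ≈ 0.0114

0.0114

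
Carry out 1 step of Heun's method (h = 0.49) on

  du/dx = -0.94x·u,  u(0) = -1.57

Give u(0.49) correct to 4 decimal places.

Heun: k1 = f(x_n, u_n); k2 = f(x_n + h, u_n + h·k1); u_{n+1} = u_n + (h/2)·(k1 + k2).
x=0.000000, u=-1.570000:
  k1 = f(0.000000, -1.570000) = 0.000000
  k2 = f(0.490000, -1.570000) = 0.723142
  u ← -1.570000 + (0.49/2)·(0.000000 + 0.723142) = -1.392830
u(0.49) ≈ -1.3928

-1.3928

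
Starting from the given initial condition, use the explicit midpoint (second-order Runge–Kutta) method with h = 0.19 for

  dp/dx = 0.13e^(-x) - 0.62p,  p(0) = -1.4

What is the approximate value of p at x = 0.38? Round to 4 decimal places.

Midpoint: k1 = f(x_n, p_n); k2 = f(x_n + h/2, p_n + (h/2)·k1); p_{n+1} = p_n + h·k2.
x=0.000000, p=-1.400000:
  k1 = f(0.000000, -1.400000) = 0.998000
  k2 = f(0.095000, -1.305190) = 0.927436
  p ← -1.400000 + 0.19·0.927436 = -1.223787
x=0.190000, p=-1.223787:
  k1 = f(0.190000, -1.223787) = 0.866253
  k2 = f(0.285000, -1.141493) = 0.805488
  p ← -1.223787 + 0.19·0.805488 = -1.070744
p(0.38) ≈ -1.0707

-1.0707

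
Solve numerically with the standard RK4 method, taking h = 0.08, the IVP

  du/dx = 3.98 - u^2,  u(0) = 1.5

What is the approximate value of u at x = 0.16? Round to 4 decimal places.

1.7173

RK4: k1 = f(x_n, u_n); k2 = f(x_n + h/2, u_n + (h/2)·k1); k3 = f(x_n + h/2, u_n + (h/2)·k2); k4 = f(x_n + h, u_n + h·k3); u_{n+1} = u_n + (h/6)·(k1 + 2k2 + 2k3 + k4).
x=0.000000, u=1.500000:
  k1 = f(0.000000, 1.500000) = 1.730000
  k2 = f(0.040000, 1.569200) = 1.517611
  k3 = f(0.040000, 1.560704) = 1.544202
  k4 = f(0.080000, 1.623536) = 1.344130
  u ← 1.500000 + (0.08/6)·(k1 + 2k2 + 2k3 + k4) = 1.622637
x=0.080000, u=1.622637:
  k1 = f(0.080000, 1.622637) = 1.347050
  k2 = f(0.120000, 1.676519) = 1.169285
  k3 = f(0.120000, 1.669408) = 1.193076
  k4 = f(0.160000, 1.718083) = 1.028191
  u ← 1.622637 + (0.08/6)·(k1 + 2k2 + 2k3 + k4) = 1.717303
u(0.16) ≈ 1.7173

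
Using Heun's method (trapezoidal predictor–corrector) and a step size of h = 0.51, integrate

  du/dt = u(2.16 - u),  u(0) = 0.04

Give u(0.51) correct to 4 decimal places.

Heun: k1 = f(t_n, u_n); k2 = f(t_n + h, u_n + h·k1); u_{n+1} = u_n + (h/2)·(k1 + k2).
t=0.000000, u=0.040000:
  k1 = f(0.000000, 0.040000) = 0.084800
  k2 = f(0.510000, 0.083248) = 0.172885
  u ← 0.040000 + (0.51/2)·(0.084800 + 0.172885) = 0.105710
u(0.51) ≈ 0.1057

0.1057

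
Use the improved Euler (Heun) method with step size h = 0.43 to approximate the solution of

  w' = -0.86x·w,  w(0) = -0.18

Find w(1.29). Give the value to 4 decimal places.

Heun: k1 = f(x_n, w_n); k2 = f(x_n + h, w_n + h·k1); w_{n+1} = w_n + (h/2)·(k1 + k2).
x=0.000000, w=-0.180000:
  k1 = f(0.000000, -0.180000) = 0.000000
  k2 = f(0.430000, -0.180000) = 0.066564
  w ← -0.180000 + (0.43/2)·(0.000000 + 0.066564) = -0.165689
x=0.430000, w=-0.165689:
  k1 = f(0.430000, -0.165689) = 0.061272
  k2 = f(0.860000, -0.139342) = 0.103057
  w ← -0.165689 + (0.43/2)·(0.061272 + 0.103057) = -0.130358
x=0.860000, w=-0.130358:
  k1 = f(0.860000, -0.130358) = 0.096413
  k2 = f(1.290000, -0.088901) = 0.098626
  w ← -0.130358 + (0.43/2)·(0.096413 + 0.098626) = -0.088425
w(1.29) ≈ -0.0884

-0.0884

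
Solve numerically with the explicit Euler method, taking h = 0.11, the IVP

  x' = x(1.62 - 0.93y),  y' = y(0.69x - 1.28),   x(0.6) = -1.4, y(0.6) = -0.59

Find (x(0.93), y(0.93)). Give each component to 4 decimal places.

Euler on (x,y): x_{n+1} = x_n + h·x', y_{n+1} = y_n + h·y'.
0.600000: (-1.400000, -0.590000); f=(-3.036180, 1.325140) → (-1.733980, -0.444235)
0.710000: (-1.733980, -0.444235); f=(-3.525421, 1.100123) → (-2.121776, -0.323221)
0.820000: (-2.121776, -0.323221); f=(-4.075074, 0.886927) → (-2.570034, -0.225659)
(x(0.93), y(0.93)) ≈ (-2.5700, -0.2257)

-2.5700, -0.2257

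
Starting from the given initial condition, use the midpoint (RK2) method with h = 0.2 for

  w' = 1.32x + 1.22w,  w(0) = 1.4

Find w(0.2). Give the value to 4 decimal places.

1.8097

Midpoint: k1 = f(x_n, w_n); k2 = f(x_n + h/2, w_n + (h/2)·k1); w_{n+1} = w_n + h·k2.
x=0.000000, w=1.400000:
  k1 = f(0.000000, 1.400000) = 1.708000
  k2 = f(0.100000, 1.570800) = 2.048376
  w ← 1.400000 + 0.2·2.048376 = 1.809675
w(0.2) ≈ 1.8097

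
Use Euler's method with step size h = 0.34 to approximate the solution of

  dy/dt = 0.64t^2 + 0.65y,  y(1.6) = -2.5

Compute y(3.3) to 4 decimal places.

Euler: y_{n+1} = y_n + h·f(t_n, y_n).
t=1.600000, y=-2.500000: f=0.013400 → y ← -2.500000 + 0.34·0.013400 = -2.495444
t=1.940000, y=-2.495444: f=0.786665 → y ← -2.495444 + 0.34·0.786665 = -2.227978
t=2.280000, y=-2.227978: f=1.878790 → y ← -2.227978 + 0.34·1.878790 = -1.589189
t=2.620000, y=-1.589189: f=3.360243 → y ← -1.589189 + 0.34·3.360243 = -0.446706
t=2.960000, y=-0.446706: f=5.317065 → y ← -0.446706 + 0.34·5.317065 = 1.361096
y(3.3) ≈ 1.3611

1.3611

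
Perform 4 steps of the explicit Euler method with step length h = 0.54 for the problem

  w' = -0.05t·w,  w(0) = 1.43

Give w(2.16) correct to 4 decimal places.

1.3082

Euler: w_{n+1} = w_n + h·f(t_n, w_n).
t=0.000000, w=1.430000: f=0.000000 → w ← 1.430000 + 0.54·0.000000 = 1.430000
t=0.540000, w=1.430000: f=-0.038610 → w ← 1.430000 + 0.54·(-0.038610) = 1.409151
t=1.080000, w=1.409151: f=-0.076094 → w ← 1.409151 + 0.54·(-0.076094) = 1.368060
t=1.620000, w=1.368060: f=-0.110813 → w ← 1.368060 + 0.54·(-0.110813) = 1.308221
w(2.16) ≈ 1.3082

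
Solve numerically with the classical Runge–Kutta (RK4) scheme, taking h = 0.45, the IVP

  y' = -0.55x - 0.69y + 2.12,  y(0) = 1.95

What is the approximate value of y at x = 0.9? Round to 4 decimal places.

RK4: k1 = f(x_n, y_n); k2 = f(x_n + h/2, y_n + (h/2)·k1); k3 = f(x_n + h/2, y_n + (h/2)·k2); k4 = f(x_n + h, y_n + h·k3); y_{n+1} = y_n + (h/6)·(k1 + 2k2 + 2k3 + k4).
x=0.000000, y=1.950000:
  k1 = f(0.000000, 1.950000) = 0.774500
  k2 = f(0.225000, 2.124262) = 0.530509
  k3 = f(0.225000, 2.069364) = 0.568388
  k4 = f(0.450000, 2.205775) = 0.350515
  y ← 1.950000 + (0.45/6)·(k1 + 2k2 + 2k3 + k4) = 2.199211
x=0.450000, y=2.199211:
  k1 = f(0.450000, 2.199211) = 0.355045
  k2 = f(0.675000, 2.279096) = 0.176174
  k3 = f(0.675000, 2.238850) = 0.203944
  k4 = f(0.900000, 2.290985) = 0.044220
  y ← 2.199211 + (0.45/6)·(k1 + 2k2 + 2k3 + k4) = 2.286173
y(0.9) ≈ 2.2862

2.2862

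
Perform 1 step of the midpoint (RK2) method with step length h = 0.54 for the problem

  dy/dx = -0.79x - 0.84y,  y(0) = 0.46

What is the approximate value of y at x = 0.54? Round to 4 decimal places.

0.1835

Midpoint: k1 = f(x_n, y_n); k2 = f(x_n + h/2, y_n + (h/2)·k1); y_{n+1} = y_n + h·k2.
x=0.000000, y=0.460000:
  k1 = f(0.000000, 0.460000) = -0.386400
  k2 = f(0.270000, 0.355672) = -0.512064
  y ← 0.460000 + 0.54·(-0.512064) = 0.183485
y(0.54) ≈ 0.1835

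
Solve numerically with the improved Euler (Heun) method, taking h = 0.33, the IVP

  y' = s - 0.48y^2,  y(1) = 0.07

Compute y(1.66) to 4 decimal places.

Heun: k1 = f(s_n, y_n); k2 = f(s_n + h, y_n + h·k1); y_{n+1} = y_n + (h/2)·(k1 + k2).
s=1.000000, y=0.070000:
  k1 = f(1.000000, 0.070000) = 0.997648
  k2 = f(1.330000, 0.399224) = 1.253498
  y ← 0.070000 + (0.33/2)·(0.997648 + 1.253498) = 0.441439
s=1.330000, y=0.441439:
  k1 = f(1.330000, 0.441439) = 1.236463
  k2 = f(1.660000, 0.849472) = 1.313631
  y ← 0.441439 + (0.33/2)·(1.236463 + 1.313631) = 0.862205
y(1.66) ≈ 0.8622

0.8622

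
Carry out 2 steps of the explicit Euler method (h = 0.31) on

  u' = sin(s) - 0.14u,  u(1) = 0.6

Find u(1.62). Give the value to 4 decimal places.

Euler: u_{n+1} = u_n + h·f(s_n, u_n).
s=1.000000, u=0.600000: f=0.757471 → u ← 0.600000 + 0.31·0.757471 = 0.834816
s=1.310000, u=0.834816: f=0.849311 → u ← 0.834816 + 0.31·0.849311 = 1.098102
u(1.62) ≈ 1.0981

1.0981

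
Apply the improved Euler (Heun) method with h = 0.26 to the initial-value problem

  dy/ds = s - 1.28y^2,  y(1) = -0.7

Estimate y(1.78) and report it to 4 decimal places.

0.1619

Heun: k1 = f(s_n, y_n); k2 = f(s_n + h, y_n + h·k1); y_{n+1} = y_n + (h/2)·(k1 + k2).
s=1.000000, y=-0.700000:
  k1 = f(1.000000, -0.700000) = 0.372800
  k2 = f(1.260000, -0.603072) = 0.794469
  y ← -0.700000 + (0.26/2)·(0.372800 + 0.794469) = -0.548255
s=1.260000, y=-0.548255:
  k1 = f(1.260000, -0.548255) = 0.875253
  k2 = f(1.520000, -0.320689) = 1.388363
  y ← -0.548255 + (0.26/2)·(0.875253 + 1.388363) = -0.253985
s=1.520000, y=-0.253985:
  k1 = f(1.520000, -0.253985) = 1.437429
  k2 = f(1.780000, 0.119747) = 1.761646
  y ← -0.253985 + (0.26/2)·(1.437429 + 1.761646) = 0.161895
y(1.78) ≈ 0.1619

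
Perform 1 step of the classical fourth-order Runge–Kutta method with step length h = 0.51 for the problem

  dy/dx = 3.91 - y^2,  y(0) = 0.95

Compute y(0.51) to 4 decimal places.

RK4: k1 = f(x_n, y_n); k2 = f(x_n + h/2, y_n + (h/2)·k1); k3 = f(x_n + h/2, y_n + (h/2)·k2); k4 = f(x_n + h, y_n + h·k3); y_{n+1} = y_n + (h/6)·(k1 + 2k2 + 2k3 + k4).
x=0.000000, y=0.950000:
  k1 = f(0.000000, 0.950000) = 3.007500
  k2 = f(0.255000, 1.716913) = 0.962211
  k3 = f(0.255000, 1.195364) = 2.481105
  k4 = f(0.510000, 2.215364) = -0.997836
  y ← 0.950000 + (0.51/6)·(k1 + 2k2 + 2k3 + k4) = 1.706185
y(0.51) ≈ 1.7062

1.7062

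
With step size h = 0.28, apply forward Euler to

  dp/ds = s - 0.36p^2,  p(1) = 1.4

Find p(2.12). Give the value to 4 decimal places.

Euler: p_{n+1} = p_n + h·f(s_n, p_n).
s=1.000000, p=1.400000: f=0.294400 → p ← 1.400000 + 0.28·0.294400 = 1.482432
s=1.280000, p=1.482432: f=0.488862 → p ← 1.482432 + 0.28·0.488862 = 1.619313
s=1.560000, p=1.619313: f=0.616017 → p ← 1.619313 + 0.28·0.616017 = 1.791798
s=1.840000, p=1.791798: f=0.684205 → p ← 1.791798 + 0.28·0.684205 = 1.983376
p(2.12) ≈ 1.9834

1.9834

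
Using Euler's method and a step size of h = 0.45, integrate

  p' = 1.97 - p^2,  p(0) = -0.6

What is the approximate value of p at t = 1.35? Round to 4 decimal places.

Euler: p_{n+1} = p_n + h·f(t_n, p_n).
t=0.000000, p=-0.600000: f=1.610000 → p ← -0.600000 + 0.45·1.610000 = 0.124500
t=0.450000, p=0.124500: f=1.954500 → p ← 0.124500 + 0.45·1.954500 = 1.004025
t=0.900000, p=1.004025: f=0.961934 → p ← 1.004025 + 0.45·0.961934 = 1.436895
p(1.35) ≈ 1.4369

1.4369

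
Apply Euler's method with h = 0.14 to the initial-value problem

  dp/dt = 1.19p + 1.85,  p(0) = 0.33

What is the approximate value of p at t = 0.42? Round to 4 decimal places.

1.4376

Euler: p_{n+1} = p_n + h·f(t_n, p_n).
t=0.000000, p=0.330000: f=2.242700 → p ← 0.330000 + 0.14·2.242700 = 0.643978
t=0.140000, p=0.643978: f=2.616334 → p ← 0.643978 + 0.14·2.616334 = 1.010265
t=0.280000, p=1.010265: f=3.052215 → p ← 1.010265 + 0.14·3.052215 = 1.437575
p(0.42) ≈ 1.4376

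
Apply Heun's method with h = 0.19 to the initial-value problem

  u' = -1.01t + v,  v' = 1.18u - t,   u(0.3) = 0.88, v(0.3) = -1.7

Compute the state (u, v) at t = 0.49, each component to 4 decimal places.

Heun on (u,v): k1 = f(t_n, state_n); k2 = f(t_n + h, state_n + h·k1); state_{n+1} = state_n + (h/2)·(k1 + k2).
0.300000: (0.880000, -1.700000)
  k1 = (-2.003000, 0.738400)
  predictor → (0.499430, -1.559704)
  k2 = (-2.054604, 0.099327)
  → (0.494528, -1.620416)
(u(0.49), v(0.49)) ≈ (0.4945, -1.6204)

0.4945, -1.6204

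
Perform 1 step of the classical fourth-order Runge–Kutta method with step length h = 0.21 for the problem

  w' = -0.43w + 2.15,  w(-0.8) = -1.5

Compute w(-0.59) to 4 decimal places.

-0.9388

RK4: k1 = f(x_n, w_n); k2 = f(x_n + h/2, w_n + (h/2)·k1); k3 = f(x_n + h/2, w_n + (h/2)·k2); k4 = f(x_n + h, w_n + h·k3); w_{n+1} = w_n + (h/6)·(k1 + 2k2 + 2k3 + k4).
x=-0.800000, w=-1.500000:
  k1 = f(-0.800000, -1.500000) = 2.795000
  k2 = f(-0.695000, -1.206525) = 2.668806
  k3 = f(-0.695000, -1.219775) = 2.674503
  k4 = f(-0.590000, -0.938354) = 2.553492
  w ← -1.500000 + (0.21/6)·(k1 + 2k2 + 2k3 + k4) = -0.938771
w(-0.59) ≈ -0.9388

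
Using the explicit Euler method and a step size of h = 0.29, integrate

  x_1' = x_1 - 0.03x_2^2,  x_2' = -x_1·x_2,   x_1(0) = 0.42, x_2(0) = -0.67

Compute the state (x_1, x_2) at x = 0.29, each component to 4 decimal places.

0.5379, -0.5884

Euler on (x_1,x_2): x_1_{n+1} = x_1_n + h·x_1', x_2_{n+1} = x_2_n + h·x_2'.
0.000000: (0.420000, -0.670000); f=(0.406533, 0.281400) → (0.537895, -0.588394)
(x_1(0.29), x_2(0.29)) ≈ (0.5379, -0.5884)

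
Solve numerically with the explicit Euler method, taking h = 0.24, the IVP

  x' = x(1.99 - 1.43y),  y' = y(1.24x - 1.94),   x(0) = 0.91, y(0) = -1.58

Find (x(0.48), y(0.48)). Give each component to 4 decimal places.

3.5185, -1.3758

Euler on (x,y): x_{n+1} = x_n + h·x', y_{n+1} = y_n + h·y'.
0.000000: (0.910000, -1.580000); f=(3.866954, 1.282328) → (1.838069, -1.272241)
0.240000: (1.838069, -1.272241); f=(7.001765, -0.431551) → (3.518493, -1.375814)
(x(0.48), y(0.48)) ≈ (3.5185, -1.3758)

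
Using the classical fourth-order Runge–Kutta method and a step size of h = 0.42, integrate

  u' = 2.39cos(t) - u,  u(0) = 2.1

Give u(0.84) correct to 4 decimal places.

2.0780

RK4: k1 = f(t_n, u_n); k2 = f(t_n + h/2, u_n + (h/2)·k1); k3 = f(t_n + h/2, u_n + (h/2)·k2); k4 = f(t_n + h, u_n + h·k3); u_{n+1} = u_n + (h/6)·(k1 + 2k2 + 2k3 + k4).
t=0.000000, u=2.100000:
  k1 = f(0.000000, 2.100000) = 0.290000
  k2 = f(0.210000, 2.160900) = 0.176594
  k3 = f(0.210000, 2.137085) = 0.200409
  k4 = f(0.420000, 2.184172) = -0.001889
  u ← 2.100000 + (0.42/6)·(k1 + 2k2 + 2k3 + k4) = 2.172948
t=0.420000, u=2.172948:
  k1 = f(0.420000, 2.172948) = 0.009334
  k2 = f(0.630000, 2.174908) = -0.243723
  k3 = f(0.630000, 2.121766) = -0.190581
  k4 = f(0.840000, 2.092904) = -0.497668
  u ← 2.172948 + (0.42/6)·(k1 + 2k2 + 2k3 + k4) = 2.077962
u(0.84) ≈ 2.0780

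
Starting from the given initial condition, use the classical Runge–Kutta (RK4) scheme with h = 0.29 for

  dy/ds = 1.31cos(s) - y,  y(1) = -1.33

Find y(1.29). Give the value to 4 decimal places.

RK4: k1 = f(s_n, y_n); k2 = f(s_n + h/2, y_n + (h/2)·k1); k3 = f(s_n + h/2, y_n + (h/2)·k2); k4 = f(s_n + h, y_n + h·k3); y_{n+1} = y_n + (h/6)·(k1 + 2k2 + 2k3 + k4).
s=1.000000, y=-1.330000:
  k1 = f(1.000000, -1.330000) = 2.037796
  k2 = f(1.145000, -1.034520) = 1.575610
  k3 = f(1.145000, -1.101537) = 1.642627
  k4 = f(1.290000, -0.853638) = 1.216667
  y ← -1.330000 + (0.29/6)·(k1 + 2k2 + 2k3 + k4) = -0.861605
y(1.29) ≈ -0.8616

-0.8616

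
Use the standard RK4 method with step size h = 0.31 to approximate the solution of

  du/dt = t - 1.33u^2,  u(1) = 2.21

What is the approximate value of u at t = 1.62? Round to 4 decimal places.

1.1802

RK4: k1 = f(t_n, u_n); k2 = f(t_n + h/2, u_n + (h/2)·k1); k3 = f(t_n + h/2, u_n + (h/2)·k2); k4 = f(t_n + h, u_n + h·k3); u_{n+1} = u_n + (h/6)·(k1 + 2k2 + 2k3 + k4).
t=1.000000, u=2.210000:
  k1 = f(1.000000, 2.210000) = -5.495853
  k2 = f(1.155000, 1.358143) = -1.298254
  k3 = f(1.155000, 2.008771) = -4.211762
  k4 = f(1.310000, 0.904354) = 0.222252
  u ← 2.210000 + (0.31/6)·(k1 + 2k2 + 2k3 + k4) = 1.368162
t=1.310000, u=1.368162:
  k1 = f(1.310000, 1.368162) = -1.179584
  k2 = f(1.465000, 1.185327) = -0.403649
  k3 = f(1.465000, 1.305597) = -0.802095
  k4 = f(1.620000, 1.119513) = -0.046901
  u ← 1.368162 + (0.31/6)·(k1 + 2k2 + 2k3 + k4) = 1.180200
u(1.62) ≈ 1.1802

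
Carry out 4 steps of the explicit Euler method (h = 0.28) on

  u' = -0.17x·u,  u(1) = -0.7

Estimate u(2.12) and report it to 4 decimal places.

-0.5288

Euler: u_{n+1} = u_n + h·f(x_n, u_n).
x=1.000000, u=-0.700000: f=0.119000 → u ← -0.700000 + 0.28·0.119000 = -0.666680
x=1.280000, u=-0.666680: f=0.145070 → u ← -0.666680 + 0.28·0.145070 = -0.626061
x=1.560000, u=-0.626061: f=0.166031 → u ← -0.626061 + 0.28·0.166031 = -0.579572
x=1.840000, u=-0.579572: f=0.181290 → u ← -0.579572 + 0.28·0.181290 = -0.528811
u(2.12) ≈ -0.5288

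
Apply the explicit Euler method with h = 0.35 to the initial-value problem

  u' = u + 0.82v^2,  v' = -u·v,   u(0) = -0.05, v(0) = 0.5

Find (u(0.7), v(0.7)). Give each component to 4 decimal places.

Euler on (u,v): u_{n+1} = u_n + h·u', v_{n+1} = v_n + h·v'.
0.000000: (-0.050000, 0.500000); f=(0.155000, 0.025000) → (0.004250, 0.508750)
0.350000: (0.004250, 0.508750); f=(0.216488, -0.002162) → (0.080021, 0.507993)
(u(0.7), v(0.7)) ≈ (0.0800, 0.5080)

0.0800, 0.5080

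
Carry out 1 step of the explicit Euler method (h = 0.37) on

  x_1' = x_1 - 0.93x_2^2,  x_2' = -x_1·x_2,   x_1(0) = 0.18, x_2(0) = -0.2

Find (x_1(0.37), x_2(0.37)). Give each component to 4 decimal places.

0.2328, -0.1867

Euler on (x_1,x_2): x_1_{n+1} = x_1_n + h·x_1', x_2_{n+1} = x_2_n + h·x_2'.
0.000000: (0.180000, -0.200000); f=(0.142800, 0.036000) → (0.232836, -0.186680)
(x_1(0.37), x_2(0.37)) ≈ (0.2328, -0.1867)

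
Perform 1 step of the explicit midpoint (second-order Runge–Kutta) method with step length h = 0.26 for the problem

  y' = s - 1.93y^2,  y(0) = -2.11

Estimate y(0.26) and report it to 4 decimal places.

-7.3018

Midpoint: k1 = f(s_n, y_n); k2 = f(s_n + h/2, y_n + (h/2)·k1); y_{n+1} = y_n + h·k2.
s=0.000000, y=-2.110000:
  k1 = f(0.000000, -2.110000) = -8.592553
  k2 = f(0.130000, -3.227032) = -19.968508
  y ← -2.110000 + 0.26·(-19.968508) = -7.301812
y(0.26) ≈ -7.3018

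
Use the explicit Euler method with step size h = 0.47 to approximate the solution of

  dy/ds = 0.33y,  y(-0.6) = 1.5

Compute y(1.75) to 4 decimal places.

Euler: y_{n+1} = y_n + h·f(s_n, y_n).
s=-0.600000, y=1.500000: f=0.495000 → y ← 1.500000 + 0.47·0.495000 = 1.732650
s=-0.130000, y=1.732650: f=0.571775 → y ← 1.732650 + 0.47·0.571775 = 2.001384
s=0.340000, y=2.001384: f=0.660457 → y ← 2.001384 + 0.47·0.660457 = 2.311799
s=0.810000, y=2.311799: f=0.762894 → y ← 2.311799 + 0.47·0.762894 = 2.670359
s=1.280000, y=2.670359: f=0.881218 → y ← 2.670359 + 0.47·0.881218 = 3.084531
y(1.75) ≈ 3.0845

3.0845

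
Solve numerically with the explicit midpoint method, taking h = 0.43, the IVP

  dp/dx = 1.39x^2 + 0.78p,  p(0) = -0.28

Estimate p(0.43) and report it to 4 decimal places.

-0.3620

Midpoint: k1 = f(x_n, p_n); k2 = f(x_n + h/2, p_n + (h/2)·k1); p_{n+1} = p_n + h·k2.
x=0.000000, p=-0.280000:
  k1 = f(0.000000, -0.280000) = -0.218400
  k2 = f(0.215000, -0.326956) = -0.190773
  p ← -0.280000 + 0.43·(-0.190773) = -0.362032
p(0.43) ≈ -0.3620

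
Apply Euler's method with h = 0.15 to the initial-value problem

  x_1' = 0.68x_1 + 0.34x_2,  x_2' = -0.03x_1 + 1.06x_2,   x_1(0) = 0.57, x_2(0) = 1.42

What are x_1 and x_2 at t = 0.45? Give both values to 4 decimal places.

1.0401, 2.1998

Euler on (x_1,x_2): x_1_{n+1} = x_1_n + h·x_1', x_2_{n+1} = x_2_n + h·x_2'.
0.000000: (0.570000, 1.420000); f=(0.870400, 1.488100) → (0.700560, 1.643215)
0.150000: (0.700560, 1.643215); f=(1.035074, 1.720791) → (0.855821, 1.901334)
0.300000: (0.855821, 1.901334); f=(1.228412, 1.989739) → (1.040083, 2.199795)
(x_1(0.45), x_2(0.45)) ≈ (1.0401, 2.1998)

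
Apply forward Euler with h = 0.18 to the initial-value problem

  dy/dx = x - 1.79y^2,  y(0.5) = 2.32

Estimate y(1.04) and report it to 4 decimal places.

Euler: y_{n+1} = y_n + h·f(x_n, y_n).
x=0.500000, y=2.320000: f=-9.134496 → y ← 2.320000 + 0.18·(-9.134496) = 0.675791
x=0.680000, y=0.675791: f=-0.137481 → y ← 0.675791 + 0.18·(-0.137481) = 0.651044
x=0.860000, y=0.651044: f=0.101293 → y ← 0.651044 + 0.18·0.101293 = 0.669277
y(1.04) ≈ 0.6693

0.6693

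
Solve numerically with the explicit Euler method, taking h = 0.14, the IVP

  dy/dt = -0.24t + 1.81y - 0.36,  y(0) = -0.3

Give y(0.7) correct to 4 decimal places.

-1.4050

Euler: y_{n+1} = y_n + h·f(t_n, y_n).
t=0.000000, y=-0.300000: f=-0.903000 → y ← -0.300000 + 0.14·(-0.903000) = -0.426420
t=0.140000, y=-0.426420: f=-1.165420 → y ← -0.426420 + 0.14·(-1.165420) = -0.589579
t=0.280000, y=-0.589579: f=-1.494338 → y ← -0.589579 + 0.14·(-1.494338) = -0.798786
t=0.420000, y=-0.798786: f=-1.906603 → y ← -0.798786 + 0.14·(-1.906603) = -1.065711
t=0.560000, y=-1.065711: f=-2.423336 → y ← -1.065711 + 0.14·(-2.423336) = -1.404978
y(0.7) ≈ -1.4050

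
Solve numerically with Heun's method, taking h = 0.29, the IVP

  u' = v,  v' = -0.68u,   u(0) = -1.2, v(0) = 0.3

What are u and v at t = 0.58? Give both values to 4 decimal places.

Heun on (u,v): k1 = f(t_n, state_n); k2 = f(t_n + h, state_n + h·k1); state_{n+1} = state_n + (h/2)·(k1 + k2).
0.000000: (-1.200000, 0.300000)
  k1 = (0.300000, 0.816000)
  predictor → (-1.113000, 0.536640)
  k2 = (0.536640, 0.756840)
  → (-1.078687, 0.528062)
0.290000: (-1.078687, 0.528062)
  k1 = (0.528062, 0.733507)
  predictor → (-0.925549, 0.740779)
  k2 = (0.740779, 0.629374)
  → (-0.894705, 0.725680)
(u(0.58), v(0.58)) ≈ (-0.8947, 0.7257)

-0.8947, 0.7257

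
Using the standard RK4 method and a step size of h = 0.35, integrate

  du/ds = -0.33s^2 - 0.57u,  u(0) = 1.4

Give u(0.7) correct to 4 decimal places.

0.9051

RK4: k1 = f(s_n, u_n); k2 = f(s_n + h/2, u_n + (h/2)·k1); k3 = f(s_n + h/2, u_n + (h/2)·k2); k4 = f(s_n + h, u_n + h·k3); u_{n+1} = u_n + (h/6)·(k1 + 2k2 + 2k3 + k4).
s=0.000000, u=1.400000:
  k1 = f(0.000000, 1.400000) = -0.798000
  k2 = f(0.175000, 1.260350) = -0.728506
  k3 = f(0.175000, 1.272511) = -0.735438
  k4 = f(0.350000, 1.142597) = -0.691705
  u ← 1.400000 + (0.35/6)·(k1 + 2k2 + 2k3 + k4) = 1.142307
s=0.350000, u=1.142307:
  k1 = f(0.350000, 1.142307) = -0.691540
  k2 = f(0.525000, 1.021288) = -0.673090
  k3 = f(0.525000, 1.024516) = -0.674931
  k4 = f(0.700000, 0.906081) = -0.678166
  u ← 1.142307 + (0.35/6)·(k1 + 2k2 + 2k3 + k4) = 0.905138
u(0.7) ≈ 0.9051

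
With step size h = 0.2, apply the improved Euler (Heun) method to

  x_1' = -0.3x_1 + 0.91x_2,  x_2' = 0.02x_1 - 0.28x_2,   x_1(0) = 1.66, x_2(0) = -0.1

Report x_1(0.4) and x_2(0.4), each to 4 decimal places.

Heun on (x_1,x_2): k1 = f(t_n, state_n); k2 = f(t_n + h, state_n + h·k1); state_{n+1} = state_n + (h/2)·(k1 + k2).
0.000000: (1.660000, -0.100000)
  k1 = (-0.589000, 0.061200)
  predictor → (1.542200, -0.087760)
  k2 = (-0.542522, 0.055417)
  → (1.546848, -0.088338)
0.200000: (1.546848, -0.088338)
  k1 = (-0.544442, 0.055672)
  predictor → (1.437959, -0.077204)
  k2 = (-0.501643, 0.050376)
  → (1.442239, -0.077734)
(x_1(0.4), x_2(0.4)) ≈ (1.4422, -0.0777)

1.4422, -0.0777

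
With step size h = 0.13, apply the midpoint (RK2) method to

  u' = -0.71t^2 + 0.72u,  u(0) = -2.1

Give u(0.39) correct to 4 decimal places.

Midpoint: k1 = f(t_n, u_n); k2 = f(t_n + h/2, u_n + (h/2)·k1); u_{n+1} = u_n + h·k2.
t=0.000000, u=-2.100000:
  k1 = f(0.000000, -2.100000) = -1.512000
  k2 = f(0.065000, -2.198280) = -1.585761
  u ← -2.100000 + 0.13·(-1.585761) = -2.306149
t=0.130000, u=-2.306149:
  k1 = f(0.130000, -2.306149) = -1.672426
  k2 = f(0.195000, -2.414857) = -1.765695
  u ← -2.306149 + 0.13·(-1.765695) = -2.535689
t=0.260000, u=-2.535689:
  k1 = f(0.260000, -2.535689) = -1.873692
  k2 = f(0.325000, -2.657479) = -1.988379
  u ← -2.535689 + 0.13·(-1.988379) = -2.794179
u(0.39) ≈ -2.7942

-2.7942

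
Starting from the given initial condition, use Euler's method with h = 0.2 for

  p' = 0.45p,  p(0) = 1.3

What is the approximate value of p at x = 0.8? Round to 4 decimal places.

1.8351

Euler: p_{n+1} = p_n + h·f(x_n, p_n).
x=0.000000, p=1.300000: f=0.585000 → p ← 1.300000 + 0.2·0.585000 = 1.417000
x=0.200000, p=1.417000: f=0.637650 → p ← 1.417000 + 0.2·0.637650 = 1.544530
x=0.400000, p=1.544530: f=0.695039 → p ← 1.544530 + 0.2·0.695039 = 1.683538
x=0.600000, p=1.683538: f=0.757592 → p ← 1.683538 + 0.2·0.757592 = 1.835056
p(0.8) ≈ 1.8351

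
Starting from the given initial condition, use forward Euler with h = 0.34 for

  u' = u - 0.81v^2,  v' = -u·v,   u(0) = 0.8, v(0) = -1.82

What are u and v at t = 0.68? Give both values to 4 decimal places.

Euler on (u,v): u_{n+1} = u_n + h·u', v_{n+1} = v_n + h·v'.
0.000000: (0.800000, -1.820000); f=(-1.883044, 1.456000) → (0.159765, -1.324960)
0.340000: (0.159765, -1.324960); f=(-1.262205, 0.211682) → (-0.269385, -1.252988)
(u(0.68), v(0.68)) ≈ (-0.2694, -1.2530)

-0.2694, -1.2530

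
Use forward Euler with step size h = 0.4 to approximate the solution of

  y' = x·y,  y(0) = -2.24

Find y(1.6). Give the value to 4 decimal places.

-5.0762

Euler: y_{n+1} = y_n + h·f(x_n, y_n).
x=0.000000, y=-2.240000: f=0.000000 → y ← -2.240000 + 0.4·0.000000 = -2.240000
x=0.400000, y=-2.240000: f=-0.896000 → y ← -2.240000 + 0.4·(-0.896000) = -2.598400
x=0.800000, y=-2.598400: f=-2.078720 → y ← -2.598400 + 0.4·(-2.078720) = -3.429888
x=1.200000, y=-3.429888: f=-4.115866 → y ← -3.429888 + 0.4·(-4.115866) = -5.076234
y(1.6) ≈ -5.0762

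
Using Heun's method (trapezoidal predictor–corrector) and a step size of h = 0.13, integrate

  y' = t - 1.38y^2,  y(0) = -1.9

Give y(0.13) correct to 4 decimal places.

-2.7976

Heun: k1 = f(t_n, y_n); k2 = f(t_n + h, y_n + h·k1); y_{n+1} = y_n + (h/2)·(k1 + k2).
t=0.000000, y=-1.900000:
  k1 = f(0.000000, -1.900000) = -4.981800
  k2 = f(0.130000, -2.547634) = -8.826806
  y ← -1.900000 + (0.13/2)·(-4.981800 + (-8.826806)) = -2.797559
y(0.13) ≈ -2.7976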